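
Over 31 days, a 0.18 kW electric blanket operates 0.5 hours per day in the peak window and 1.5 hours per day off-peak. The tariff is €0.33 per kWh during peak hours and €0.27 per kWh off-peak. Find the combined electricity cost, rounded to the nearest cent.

€3.18

Peak energy = 0.18 kW × 0.5 h × 31 = 2.79 kWh
Off-peak energy = 0.18 kW × 1.5 h × 31 = 8.37 kWh
Cost = 2.79 × €0.33 + 8.37 × €0.27 = €0.9207 + €2.2599 = €3.18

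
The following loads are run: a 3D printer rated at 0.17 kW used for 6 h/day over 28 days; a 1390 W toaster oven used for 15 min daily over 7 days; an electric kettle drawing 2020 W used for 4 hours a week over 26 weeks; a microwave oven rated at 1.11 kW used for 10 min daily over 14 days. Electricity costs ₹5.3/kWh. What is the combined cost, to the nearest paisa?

₹1291.41

3D printer: Runtime = 6 h/day × 28 days = 168 h
3D printer: 0.17 kW × 168 h = 28.56 kWh
toaster oven: Runtime = 15 min × 7 = 105 min = 1.75 h
toaster oven: 1.39 kW × 1.75 h = 2.4325 kWh
electric kettle: Runtime = 4 h/week × 26 weeks = 104 h
electric kettle: 2.02 kW × 104 h = 210.08 kWh
microwave oven: Runtime = 10 min × 14 = 140 min = 2.333333… h
microwave oven: 1.11 kW × 2.333333… h = 2.59 kWh
Total energy = 243.6625 kWh
Cost = 243.6625 × ₹5.3 = ₹1291.41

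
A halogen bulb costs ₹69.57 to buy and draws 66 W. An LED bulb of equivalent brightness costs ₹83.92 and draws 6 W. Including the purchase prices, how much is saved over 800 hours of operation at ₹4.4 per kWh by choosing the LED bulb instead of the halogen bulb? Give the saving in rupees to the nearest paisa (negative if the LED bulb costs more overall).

halogen bulb: ₹69.57 + (66/1000) kW × 800 h × ₹4.4 = ₹69.57 + ₹232.32 = ₹301.89
LED bulb: ₹83.92 + (6/1000) kW × 800 h × ₹4.4 = ₹83.92 + ₹21.12 = ₹105.04
Saving = ₹301.89 − ₹105.04 = ₹196.85

₹196.85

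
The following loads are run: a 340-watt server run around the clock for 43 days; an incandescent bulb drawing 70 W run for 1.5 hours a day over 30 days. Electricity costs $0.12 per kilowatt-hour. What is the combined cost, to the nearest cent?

server: Runtime = 24 h × 43 = 1032 h
server: 0.34 kW × 1032 h = 350.88 kWh
incandescent bulb: Runtime = 1.5 h/day × 30 days = 45 h
incandescent bulb: 0.07 kW × 45 h = 3.15 kWh
Total energy = 354.03 kWh
Cost = 354.03 × $0.12 = $42.48

$42.48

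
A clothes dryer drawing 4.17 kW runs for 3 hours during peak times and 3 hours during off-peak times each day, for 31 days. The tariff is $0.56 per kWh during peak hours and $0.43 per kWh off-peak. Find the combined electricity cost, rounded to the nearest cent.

$383.93

Peak energy = 4.17 kW × 3 h × 31 = 387.81 kWh
Off-peak energy = 4.17 kW × 3 h × 31 = 387.81 kWh
Cost = 387.81 × $0.56 + 387.81 × $0.43 = $217.1736 + $166.7583 = $383.93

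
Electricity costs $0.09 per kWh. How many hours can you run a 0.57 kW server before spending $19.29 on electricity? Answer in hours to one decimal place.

Energy available = $19.29 ÷ $0.09/kWh = 214.3333 kWh
Hours = 214.3333 kWh ÷ 0.57 kW = 376.0 h

376.0 h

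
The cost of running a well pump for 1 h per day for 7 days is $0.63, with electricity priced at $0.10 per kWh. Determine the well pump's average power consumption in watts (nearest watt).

Energy = $0.63 ÷ $0.10/kWh = 6.3 kWh
Runtime = 1 h/day × 7 days = 7 h
Power = 6.3 kWh ÷ 7 h = 0.9 kW = 900 W

900 W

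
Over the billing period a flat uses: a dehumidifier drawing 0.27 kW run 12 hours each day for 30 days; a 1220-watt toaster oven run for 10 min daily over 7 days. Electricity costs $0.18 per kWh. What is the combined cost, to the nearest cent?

dehumidifier: Runtime = 12 h/day × 30 days = 360 h
dehumidifier: 0.27 kW × 360 h = 97.2 kWh
toaster oven: Runtime = 10 min × 7 = 70 min = 1.166666… h
toaster oven: 1.22 kW × 1.166666… h = 1.423333… kWh
Total energy = 98.623333… kWh
Cost = 98.623333… × $0.18 = $17.75

$17.75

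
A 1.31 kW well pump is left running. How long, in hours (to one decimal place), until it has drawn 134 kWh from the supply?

Hours = 134 kWh ÷ 1.31 kW = 102.3 h

102.3 h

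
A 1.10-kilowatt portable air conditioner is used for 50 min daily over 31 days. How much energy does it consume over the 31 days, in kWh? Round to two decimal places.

28.42 kWh

Runtime = 50 min × 31 = 1550 min = 25.833333… h
Energy = 1.1 kW × 25.833333… h = 28.416666… kWh ≈ 28.42 kWh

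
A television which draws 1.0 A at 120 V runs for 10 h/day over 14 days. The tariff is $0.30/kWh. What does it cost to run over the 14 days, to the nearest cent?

Power = 1.0 A × 120 V = 120 W = 0.12 kW
Runtime = 10 h/day × 14 days = 140 h
Energy = 0.12 kW × 140 h = 16.8 kWh
Cost = 16.8 kWh × $0.30/kWh = $5.04

$5.04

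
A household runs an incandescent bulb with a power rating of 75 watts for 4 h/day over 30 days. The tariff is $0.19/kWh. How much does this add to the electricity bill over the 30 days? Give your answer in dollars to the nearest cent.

Runtime = 4 h/day × 30 days = 120 h
Energy = 0.075 kW × 120 h = 9 kWh
Cost = 9 kWh × $0.19/kWh = $1.71

$1.71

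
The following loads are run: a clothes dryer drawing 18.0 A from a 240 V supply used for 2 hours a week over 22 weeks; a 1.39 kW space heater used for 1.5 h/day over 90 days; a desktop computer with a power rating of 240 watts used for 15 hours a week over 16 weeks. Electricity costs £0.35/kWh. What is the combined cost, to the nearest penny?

clothes dryer: Power = 18.0 A × 240 V = 4320 W = 4.32 kW
clothes dryer: Runtime = 2 h/week × 22 weeks = 44 h
clothes dryer: 4.32 kW × 44 h = 190.08 kWh
space heater: Runtime = 1.5 h/day × 90 days = 135 h
space heater: 1.39 kW × 135 h = 187.65 kWh
desktop computer: Runtime = 15 h/week × 16 weeks = 240 h
desktop computer: 0.24 kW × 240 h = 57.6 kWh
Total energy = 435.33 kWh
Cost = 435.33 × £0.35 = £152.37

£152.37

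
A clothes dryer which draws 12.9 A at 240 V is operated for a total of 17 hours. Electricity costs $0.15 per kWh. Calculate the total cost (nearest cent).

$7.89

Power = 12.9 A × 240 V = 3096 W = 3.096 kW
Energy = 3.096 kW × 17 h = 52.632 kWh
Cost = 52.632 kWh × $0.15/kWh = $7.89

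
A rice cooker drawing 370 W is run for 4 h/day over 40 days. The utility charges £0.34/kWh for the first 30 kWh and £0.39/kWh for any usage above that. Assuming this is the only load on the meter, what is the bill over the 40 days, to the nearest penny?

Runtime = 4 h/day × 40 days = 160 h
Energy = 0.37 kW × 160 h = 59.2 kWh
Tier 1 (0–30 kWh): 30 × £0.34 = £10.2
Above 30 kWh: 29.2 × £0.39 = £11.388
Bill = £21.59

£21.59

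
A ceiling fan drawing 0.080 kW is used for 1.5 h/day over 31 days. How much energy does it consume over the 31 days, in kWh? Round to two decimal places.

3.72 kWh

Runtime = 1.5 h/day × 31 days = 46.5 h
Energy = 0.08 kW × 46.5 h = 3.72 kWh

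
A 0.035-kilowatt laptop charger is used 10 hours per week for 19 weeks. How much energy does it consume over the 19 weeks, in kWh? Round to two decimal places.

6.65 kWh

Runtime = 10 h/week × 19 weeks = 190 h
Energy = 0.035 kW × 190 h = 6.65 kWh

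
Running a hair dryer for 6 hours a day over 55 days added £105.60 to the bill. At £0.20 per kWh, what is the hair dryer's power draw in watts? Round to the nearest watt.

1600 W

Energy = £105.60 ÷ £0.20/kWh = 528 kWh
Runtime = 6 h/day × 55 days = 330 h
Power = 528 kWh ÷ 330 h = 1.6 kW = 1600 W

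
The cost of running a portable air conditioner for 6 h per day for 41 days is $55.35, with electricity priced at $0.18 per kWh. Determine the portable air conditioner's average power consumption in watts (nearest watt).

1250 W

Energy = $55.35 ÷ $0.18/kWh = 307.5 kWh
Runtime = 6 h/day × 41 days = 246 h
Power = 307.5 kWh ÷ 246 h = 1.25 kW = 1250 W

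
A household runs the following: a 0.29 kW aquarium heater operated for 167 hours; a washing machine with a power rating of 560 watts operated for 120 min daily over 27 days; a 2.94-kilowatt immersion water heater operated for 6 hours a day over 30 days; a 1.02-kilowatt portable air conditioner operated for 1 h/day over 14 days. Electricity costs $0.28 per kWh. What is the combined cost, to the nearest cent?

$174.20

aquarium heater: 0.29 kW × 167 h = 48.43 kWh
washing machine: Runtime = 120 min × 27 = 3240 min = 54 h
washing machine: 0.56 kW × 54 h = 30.24 kWh
immersion water heater: Runtime = 6 h/day × 30 days = 180 h
immersion water heater: 2.94 kW × 180 h = 529.2 kWh
portable air conditioner: Runtime = 1 h/day × 14 days = 14 h
portable air conditioner: 1.02 kW × 14 h = 14.28 kWh
Total energy = 622.15 kWh
Cost = 622.15 × $0.28 = $174.20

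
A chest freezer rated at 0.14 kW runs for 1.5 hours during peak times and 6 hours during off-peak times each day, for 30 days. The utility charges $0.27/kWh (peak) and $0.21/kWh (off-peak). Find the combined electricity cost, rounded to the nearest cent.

Peak energy = 0.14 kW × 1.5 h × 30 = 6.3 kWh
Off-peak energy = 0.14 kW × 6 h × 30 = 25.2 kWh
Cost = 6.3 × $0.27 + 25.2 × $0.21 = $1.701 + $5.292 = $6.99

$6.99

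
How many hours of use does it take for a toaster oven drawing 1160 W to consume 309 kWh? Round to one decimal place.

Hours = 309 kWh ÷ 1.16 kW = 266.4 h

266.4 h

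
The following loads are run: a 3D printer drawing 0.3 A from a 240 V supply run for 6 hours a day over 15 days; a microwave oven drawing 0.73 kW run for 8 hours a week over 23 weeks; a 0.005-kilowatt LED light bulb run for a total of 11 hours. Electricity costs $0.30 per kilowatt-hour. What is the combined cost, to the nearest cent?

$42.26

3D printer: Power = 0.3 A × 240 V = 72 W = 0.072 kW
3D printer: Runtime = 6 h/day × 15 days = 90 h
3D printer: 0.072 kW × 90 h = 6.48 kWh
microwave oven: Runtime = 8 h/week × 23 weeks = 184 h
microwave oven: 0.73 kW × 184 h = 134.32 kWh
LED light bulb: 0.005 kW × 11 h = 0.055 kWh
Total energy = 140.855 kWh
Cost = 140.855 × $0.30 = $42.26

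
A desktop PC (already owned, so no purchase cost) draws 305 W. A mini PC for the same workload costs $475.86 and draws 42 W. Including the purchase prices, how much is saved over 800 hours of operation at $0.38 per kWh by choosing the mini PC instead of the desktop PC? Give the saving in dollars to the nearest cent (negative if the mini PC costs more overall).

desktop PC: $0.00 + (305/1000) kW × 800 h × $0.38 = $0.00 + $92.72 = $92.72
mini PC: $475.86 + (42/1000) kW × 800 h × $0.38 = $475.86 + $12.768 = $488.628
Saving = $92.72 − $488.628 = −$395.908 → -$395.91

-$395.91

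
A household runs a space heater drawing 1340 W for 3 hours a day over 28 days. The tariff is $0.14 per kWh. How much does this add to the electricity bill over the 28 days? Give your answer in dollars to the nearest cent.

Runtime = 3 h/day × 28 days = 84 h
Energy = 1.34 kW × 84 h = 112.56 kWh
Cost = 112.56 kWh × $0.14/kWh = $15.76

$15.76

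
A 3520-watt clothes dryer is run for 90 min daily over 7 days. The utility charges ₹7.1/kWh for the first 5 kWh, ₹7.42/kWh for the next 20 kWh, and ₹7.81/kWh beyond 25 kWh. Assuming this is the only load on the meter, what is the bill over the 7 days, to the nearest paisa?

Runtime = 90 min × 7 = 630 min = 10.5 h
Energy = 3.52 kW × 10.5 h = 36.96 kWh
Tier 1 (0–5 kWh): 5 × ₹7.1 = ₹35.5
Tier 2 (5–25 kWh): 20 × ₹7.42 = ₹148.4
Above 25 kWh: 11.96 × ₹7.81 = ₹93.4076
Bill = ₹277.31

₹277.31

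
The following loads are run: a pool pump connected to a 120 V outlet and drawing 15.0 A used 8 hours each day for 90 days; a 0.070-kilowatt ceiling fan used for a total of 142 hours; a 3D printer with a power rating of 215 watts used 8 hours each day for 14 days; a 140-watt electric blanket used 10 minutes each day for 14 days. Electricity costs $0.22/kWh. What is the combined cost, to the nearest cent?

$292.68

pool pump: Power = 15.0 A × 120 V = 1800 W = 1.8 kW
pool pump: Runtime = 8 h/day × 90 days = 720 h
pool pump: 1.8 kW × 720 h = 1296 kWh
ceiling fan: 0.07 kW × 142 h = 9.94 kWh
3D printer: Runtime = 8 h/day × 14 days = 112 h
3D printer: 0.215 kW × 112 h = 24.08 kWh
electric blanket: Runtime = 10 min × 14 = 140 min = 2.333333… h
electric blanket: 0.14 kW × 2.333333… h = 0.326666… kWh
Total energy = 1330.346666… kWh
Cost = 1330.346666… × $0.22 = $292.68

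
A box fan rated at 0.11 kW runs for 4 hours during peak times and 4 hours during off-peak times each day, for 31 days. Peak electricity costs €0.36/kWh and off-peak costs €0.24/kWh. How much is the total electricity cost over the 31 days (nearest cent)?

Peak energy = 0.11 kW × 4 h × 31 = 13.64 kWh
Off-peak energy = 0.11 kW × 4 h × 31 = 13.64 kWh
Cost = 13.64 × €0.36 + 13.64 × €0.24 = €4.9104 + €3.2736 = €8.18

€8.18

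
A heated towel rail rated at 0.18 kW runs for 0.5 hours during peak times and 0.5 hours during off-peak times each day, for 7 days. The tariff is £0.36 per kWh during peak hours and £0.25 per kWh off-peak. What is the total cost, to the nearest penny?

£0.38

Peak energy = 0.18 kW × 0.5 h × 7 = 0.63 kWh
Off-peak energy = 0.18 kW × 0.5 h × 7 = 0.63 kWh
Cost = 0.63 × £0.36 + 0.63 × £0.25 = £0.2268 + £0.1575 = £0.38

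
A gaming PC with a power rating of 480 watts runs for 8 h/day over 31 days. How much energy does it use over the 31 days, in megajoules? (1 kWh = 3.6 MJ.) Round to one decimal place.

428.5 MJ

Runtime = 8 h/day × 31 days = 248 h
Energy = 0.48 kW × 248 h = 119.04 kWh
= 119.04 × 3.6 MJ = 428.5 MJ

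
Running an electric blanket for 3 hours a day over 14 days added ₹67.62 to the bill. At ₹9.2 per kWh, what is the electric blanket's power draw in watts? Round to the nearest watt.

175 W

Energy = ₹67.62 ÷ ₹9.2/kWh = 7.35 kWh
Runtime = 3 h/day × 14 days = 42 h
Power = 7.35 kWh ÷ 42 h = 0.175 kW = 175 W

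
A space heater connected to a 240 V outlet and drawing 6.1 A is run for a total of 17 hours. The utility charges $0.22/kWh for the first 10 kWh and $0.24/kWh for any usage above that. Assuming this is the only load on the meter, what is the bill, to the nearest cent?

$5.77

Power = 6.1 A × 240 V = 1464 W = 1.464 kW
Energy = 1.464 kW × 17 h = 24.888 kWh
Tier 1 (0–10 kWh): 10 × $0.22 = $2.2
Above 10 kWh: 14.888 × $0.24 = $3.57312
Bill = $5.77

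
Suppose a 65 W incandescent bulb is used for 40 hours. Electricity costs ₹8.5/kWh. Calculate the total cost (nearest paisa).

₹22.10

Energy = 0.065 kW × 40 h = 2.6 kWh
Cost = 2.6 kWh × ₹8.5/kWh = ₹22.10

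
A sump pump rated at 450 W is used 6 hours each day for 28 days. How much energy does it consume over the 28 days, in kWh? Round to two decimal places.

75.60 kWh

Runtime = 6 h/day × 28 days = 168 h
Energy = 0.45 kW × 168 h = 75.6 kWh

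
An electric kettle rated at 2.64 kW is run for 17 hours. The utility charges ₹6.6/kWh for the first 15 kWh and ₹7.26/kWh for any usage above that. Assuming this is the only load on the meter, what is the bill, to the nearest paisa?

₹315.93

Energy = 2.64 kW × 17 h = 44.88 kWh
Tier 1 (0–15 kWh): 15 × ₹6.6 = ₹99
Above 15 kWh: 29.88 × ₹7.26 = ₹216.9288
Bill = ₹315.93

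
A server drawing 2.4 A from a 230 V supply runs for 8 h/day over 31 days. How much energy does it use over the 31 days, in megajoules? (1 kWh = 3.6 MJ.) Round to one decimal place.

492.8 MJ

Power = 2.4 A × 230 V = 552 W = 0.552 kW
Runtime = 8 h/day × 31 days = 248 h
Energy = 0.552 kW × 248 h = 136.896 kWh
= 136.896 × 3.6 MJ = 492.8 MJ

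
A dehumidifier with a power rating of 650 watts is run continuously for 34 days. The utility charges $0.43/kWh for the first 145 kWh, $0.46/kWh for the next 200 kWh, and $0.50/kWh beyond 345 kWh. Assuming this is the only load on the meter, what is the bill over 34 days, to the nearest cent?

Runtime = 24 h × 34 = 816 h
Energy = 0.65 kW × 816 h = 530.4 kWh
Tier 1 (0–145 kWh): 145 × $0.43 = $62.35
Tier 2 (145–345 kWh): 200 × $0.46 = $92
Above 345 kWh: 185.4 × $0.50 = $92.7
Bill = $247.05

$247.05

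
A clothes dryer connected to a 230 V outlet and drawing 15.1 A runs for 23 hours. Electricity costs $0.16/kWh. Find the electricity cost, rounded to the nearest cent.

$12.78

Power = 15.1 A × 230 V = 3473 W = 3.473 kW
Energy = 3.473 kW × 23 h = 79.879 kWh
Cost = 79.879 kWh × $0.16/kWh = $12.78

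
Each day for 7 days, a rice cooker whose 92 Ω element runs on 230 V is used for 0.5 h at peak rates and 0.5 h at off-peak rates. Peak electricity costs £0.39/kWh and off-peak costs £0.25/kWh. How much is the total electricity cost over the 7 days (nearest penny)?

Power = V²/R = 230²/92 = 575 W = 0.575 kW
Peak energy = 0.575 kW × 0.5 h × 7 = 2.0125 kWh
Off-peak energy = 0.575 kW × 0.5 h × 7 = 2.0125 kWh
Cost = 2.0125 × £0.39 + 2.0125 × £0.25 = £0.784875 + £0.503125 = £1.29

£1.29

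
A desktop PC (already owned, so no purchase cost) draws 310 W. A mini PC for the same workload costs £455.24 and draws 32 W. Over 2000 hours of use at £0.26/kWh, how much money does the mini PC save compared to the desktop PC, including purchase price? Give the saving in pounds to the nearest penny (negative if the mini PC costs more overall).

-£310.68

desktop PC: £0.00 + (310/1000) kW × 2000 h × £0.26 = £0.00 + £161.2 = £161.2
mini PC: £455.24 + (32/1000) kW × 2000 h × £0.26 = £455.24 + £16.64 = £471.88
Saving = £161.2 − £471.88 = −£310.68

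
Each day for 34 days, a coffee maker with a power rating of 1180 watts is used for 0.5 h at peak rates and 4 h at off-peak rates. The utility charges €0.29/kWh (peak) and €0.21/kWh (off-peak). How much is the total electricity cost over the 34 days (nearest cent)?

Peak energy = 1.18 kW × 0.5 h × 34 = 20.06 kWh
Off-peak energy = 1.18 kW × 4 h × 34 = 160.48 kWh
Cost = 20.06 × €0.29 + 160.48 × €0.21 = €5.8174 + €33.7008 = €39.52

€39.52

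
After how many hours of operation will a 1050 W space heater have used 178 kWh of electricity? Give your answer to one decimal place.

169.5 h

Hours = 178 kWh ÷ 1.05 kW = 169.5 h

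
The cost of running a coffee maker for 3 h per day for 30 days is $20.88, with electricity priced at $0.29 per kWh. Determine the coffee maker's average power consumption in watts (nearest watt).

800 W

Energy = $20.88 ÷ $0.29/kWh = 72 kWh
Runtime = 3 h/day × 30 days = 90 h
Power = 72 kWh ÷ 90 h = 0.8 kW = 800 W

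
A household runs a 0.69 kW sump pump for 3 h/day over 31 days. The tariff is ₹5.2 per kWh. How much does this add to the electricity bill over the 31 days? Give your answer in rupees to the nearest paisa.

₹333.68

Runtime = 3 h/day × 31 days = 93 h
Energy = 0.69 kW × 93 h = 64.17 kWh
Cost = 64.17 kWh × ₹5.2/kWh = ₹333.68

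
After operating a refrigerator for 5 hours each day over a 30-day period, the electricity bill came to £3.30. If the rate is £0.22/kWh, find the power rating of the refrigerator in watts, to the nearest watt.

100 W

Energy = £3.30 ÷ £0.22/kWh = 15 kWh
Runtime = 5 h/day × 30 days = 150 h
Power = 15 kWh ÷ 150 h = 0.1 kW = 100 W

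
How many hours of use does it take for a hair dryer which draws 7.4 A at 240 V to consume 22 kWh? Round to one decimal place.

Power = 7.4 A × 240 V = 1776 W = 1.776 kW
Hours = 22 kWh ÷ 1.776 kW = 12.4 h

12.4 h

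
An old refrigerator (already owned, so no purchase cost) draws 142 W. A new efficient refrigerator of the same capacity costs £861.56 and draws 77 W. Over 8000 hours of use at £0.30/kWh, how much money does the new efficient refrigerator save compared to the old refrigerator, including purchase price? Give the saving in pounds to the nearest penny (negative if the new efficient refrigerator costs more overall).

old refrigerator: £0.00 + (142/1000) kW × 8000 h × £0.30 = £0.00 + £340.8 = £340.8
new efficient refrigerator: £861.56 + (77/1000) kW × 8000 h × £0.30 = £861.56 + £184.8 = £1046.36
Saving = £340.8 − £1046.36 = −£705.56

-£705.56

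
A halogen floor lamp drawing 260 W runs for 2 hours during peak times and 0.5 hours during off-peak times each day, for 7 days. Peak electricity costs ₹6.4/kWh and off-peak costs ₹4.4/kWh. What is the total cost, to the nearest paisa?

Peak energy = 0.26 kW × 2 h × 7 = 3.64 kWh
Off-peak energy = 0.26 kW × 0.5 h × 7 = 0.91 kWh
Cost = 3.64 × ₹6.4 + 0.91 × ₹4.4 = ₹23.296 + ₹4.004 = ₹27.30

₹27.30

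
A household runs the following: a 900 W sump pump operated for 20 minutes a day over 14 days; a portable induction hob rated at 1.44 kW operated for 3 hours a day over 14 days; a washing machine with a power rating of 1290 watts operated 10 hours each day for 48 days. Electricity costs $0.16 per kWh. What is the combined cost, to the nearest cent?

sump pump: Runtime = 20 min × 14 = 280 min = 4.666666… h
sump pump: 0.9 kW × 4.666666… h = 4.2 kWh
portable induction hob: Runtime = 3 h/day × 14 days = 42 h
portable induction hob: 1.44 kW × 42 h = 60.48 kWh
washing machine: Runtime = 10 h/day × 48 days = 480 h
washing machine: 1.29 kW × 480 h = 619.2 kWh
Total energy = 683.88 kWh
Cost = 683.88 × $0.16 = $109.42

$109.42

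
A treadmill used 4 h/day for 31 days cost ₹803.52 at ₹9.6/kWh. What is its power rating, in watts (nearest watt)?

675 W

Energy = ₹803.52 ÷ ₹9.6/kWh = 83.7 kWh
Runtime = 4 h/day × 31 days = 124 h
Power = 83.7 kWh ÷ 124 h = 0.675 kW = 675 W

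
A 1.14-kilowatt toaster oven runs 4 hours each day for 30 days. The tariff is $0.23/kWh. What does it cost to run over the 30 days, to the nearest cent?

$31.46

Runtime = 4 h/day × 30 days = 120 h
Energy = 1.14 kW × 120 h = 136.8 kWh
Cost = 136.8 kWh × $0.23/kWh = $31.46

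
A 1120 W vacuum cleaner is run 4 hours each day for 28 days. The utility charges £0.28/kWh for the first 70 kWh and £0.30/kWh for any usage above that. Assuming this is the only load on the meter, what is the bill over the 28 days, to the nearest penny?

Runtime = 4 h/day × 28 days = 112 h
Energy = 1.12 kW × 112 h = 125.44 kWh
Tier 1 (0–70 kWh): 70 × £0.28 = £19.6
Above 70 kWh: 55.44 × £0.30 = £16.632
Bill = £36.23

£36.23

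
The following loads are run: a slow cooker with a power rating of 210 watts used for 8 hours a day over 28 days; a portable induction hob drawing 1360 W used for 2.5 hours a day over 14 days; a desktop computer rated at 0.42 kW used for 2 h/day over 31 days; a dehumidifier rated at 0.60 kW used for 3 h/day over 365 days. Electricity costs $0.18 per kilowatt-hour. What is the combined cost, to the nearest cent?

$139.98

slow cooker: Runtime = 8 h/day × 28 days = 224 h
slow cooker: 0.21 kW × 224 h = 47.04 kWh
portable induction hob: Runtime = 2.5 h/day × 14 days = 35 h
portable induction hob: 1.36 kW × 35 h = 47.6 kWh
desktop computer: Runtime = 2 h/day × 31 days = 62 h
desktop computer: 0.42 kW × 62 h = 26.04 kWh
dehumidifier: Runtime = 3 h/day × 365 days = 1095 h
dehumidifier: 0.6 kW × 1095 h = 657 kWh
Total energy = 777.68 kWh
Cost = 777.68 × $0.18 = $139.98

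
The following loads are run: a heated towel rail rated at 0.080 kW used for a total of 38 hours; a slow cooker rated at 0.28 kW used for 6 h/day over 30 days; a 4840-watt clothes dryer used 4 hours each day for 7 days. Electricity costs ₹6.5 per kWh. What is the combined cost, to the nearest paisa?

₹1228.24

heated towel rail: 0.08 kW × 38 h = 3.04 kWh
slow cooker: Runtime = 6 h/day × 30 days = 180 h
slow cooker: 0.28 kW × 180 h = 50.4 kWh
clothes dryer: Runtime = 4 h/day × 7 days = 28 h
clothes dryer: 4.84 kW × 28 h = 135.52 kWh
Total energy = 188.96 kWh
Cost = 188.96 × ₹6.5 = ₹1228.24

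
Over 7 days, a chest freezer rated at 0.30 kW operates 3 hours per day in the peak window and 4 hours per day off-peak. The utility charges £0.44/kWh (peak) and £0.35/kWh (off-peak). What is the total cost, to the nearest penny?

Peak energy = 0.3 kW × 3 h × 7 = 6.3 kWh
Off-peak energy = 0.3 kW × 4 h × 7 = 8.4 kWh
Cost = 6.3 × £0.44 + 8.4 × £0.35 = £2.772 + £2.94 = £5.71

£5.71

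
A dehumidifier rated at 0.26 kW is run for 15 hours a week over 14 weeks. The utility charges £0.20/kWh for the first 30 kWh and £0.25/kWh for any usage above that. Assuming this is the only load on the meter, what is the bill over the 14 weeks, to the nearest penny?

£12.15

Runtime = 15 h/week × 14 weeks = 210 h
Energy = 0.26 kW × 210 h = 54.6 kWh
Tier 1 (0–30 kWh): 30 × £0.20 = £6
Above 30 kWh: 24.6 × £0.25 = £6.15
Bill = £12.15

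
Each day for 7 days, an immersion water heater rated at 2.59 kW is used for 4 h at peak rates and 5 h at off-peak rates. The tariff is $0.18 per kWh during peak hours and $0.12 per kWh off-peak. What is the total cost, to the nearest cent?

$23.93

Peak energy = 2.59 kW × 4 h × 7 = 72.52 kWh
Off-peak energy = 2.59 kW × 5 h × 7 = 90.65 kWh
Cost = 72.52 × $0.18 + 90.65 × $0.12 = $13.0536 + $10.878 = $23.93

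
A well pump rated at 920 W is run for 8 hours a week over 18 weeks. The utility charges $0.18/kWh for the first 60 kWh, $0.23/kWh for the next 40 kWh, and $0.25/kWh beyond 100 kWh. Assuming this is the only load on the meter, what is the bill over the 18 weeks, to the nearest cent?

$28.12

Runtime = 8 h/week × 18 weeks = 144 h
Energy = 0.92 kW × 144 h = 132.48 kWh
Tier 1 (0–60 kWh): 60 × $0.18 = $10.8
Tier 2 (60–100 kWh): 40 × $0.23 = $9.2
Above 100 kWh: 32.48 × $0.25 = $8.12
Bill = $28.12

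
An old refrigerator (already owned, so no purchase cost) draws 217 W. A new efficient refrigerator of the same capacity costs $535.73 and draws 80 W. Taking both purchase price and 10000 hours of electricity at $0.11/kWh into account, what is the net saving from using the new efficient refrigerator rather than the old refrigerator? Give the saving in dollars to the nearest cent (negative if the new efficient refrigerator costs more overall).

-$385.03

old refrigerator: $0.00 + (217/1000) kW × 10000 h × $0.11 = $0.00 + $238.7 = $238.7
new efficient refrigerator: $535.73 + (80/1000) kW × 10000 h × $0.11 = $535.73 + $88 = $623.73
Saving = $238.7 − $623.73 = −$385.03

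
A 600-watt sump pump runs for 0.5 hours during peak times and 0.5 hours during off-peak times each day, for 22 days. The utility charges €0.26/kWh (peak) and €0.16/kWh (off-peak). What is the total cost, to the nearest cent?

€2.77

Peak energy = 0.6 kW × 0.5 h × 22 = 6.6 kWh
Off-peak energy = 0.6 kW × 0.5 h × 22 = 6.6 kWh
Cost = 6.6 × €0.26 + 6.6 × €0.16 = €1.716 + €1.056 = €2.77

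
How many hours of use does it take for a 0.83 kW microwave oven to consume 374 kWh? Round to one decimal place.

450.6 h

Hours = 374 kWh ÷ 0.83 kW = 450.6 h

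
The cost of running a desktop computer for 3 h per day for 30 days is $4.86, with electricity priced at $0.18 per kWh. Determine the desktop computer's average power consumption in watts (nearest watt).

Energy = $4.86 ÷ $0.18/kWh = 27 kWh
Runtime = 3 h/day × 30 days = 90 h
Power = 27 kWh ÷ 90 h = 0.3 kW = 300 W

300 W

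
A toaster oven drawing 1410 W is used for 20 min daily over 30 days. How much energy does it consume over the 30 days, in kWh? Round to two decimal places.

14.10 kWh

Runtime = 20 min × 30 = 600 min = 10 h
Energy = 1.41 kW × 10 h = 14.1 kWh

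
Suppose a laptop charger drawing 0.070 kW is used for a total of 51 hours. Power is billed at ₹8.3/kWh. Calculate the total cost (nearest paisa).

Energy = 0.07 kW × 51 h = 3.57 kWh
Cost = 3.57 kWh × ₹8.3/kWh = ₹29.63

₹29.63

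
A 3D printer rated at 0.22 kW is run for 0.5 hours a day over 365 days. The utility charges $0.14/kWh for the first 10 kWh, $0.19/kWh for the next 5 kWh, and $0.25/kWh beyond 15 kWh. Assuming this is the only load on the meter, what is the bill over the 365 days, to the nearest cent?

$8.64

Runtime = 0.5 h/day × 365 days = 182.5 h
Energy = 0.22 kW × 182.5 h = 40.15 kWh
Tier 1 (0–10 kWh): 10 × $0.14 = $1.4
Tier 2 (10–15 kWh): 5 × $0.19 = $0.95
Above 15 kWh: 25.15 × $0.25 = $6.2875
Bill = $8.64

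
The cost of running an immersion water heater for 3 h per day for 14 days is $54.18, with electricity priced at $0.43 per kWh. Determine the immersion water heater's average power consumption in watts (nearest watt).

3000 W

Energy = $54.18 ÷ $0.43/kWh = 126 kWh
Runtime = 3 h/day × 14 days = 42 h
Power = 126 kWh ÷ 42 h = 3 kW = 3000 W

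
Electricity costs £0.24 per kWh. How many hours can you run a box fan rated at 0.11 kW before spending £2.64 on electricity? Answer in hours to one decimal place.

100.0 h

Energy available = £2.64 ÷ £0.24/kWh = 11 kWh
Hours = 11 kWh ÷ 0.11 kW = 100.0 h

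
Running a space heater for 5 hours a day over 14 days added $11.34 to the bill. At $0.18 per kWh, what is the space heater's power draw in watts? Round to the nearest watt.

Energy = $11.34 ÷ $0.18/kWh = 63 kWh
Runtime = 5 h/day × 14 days = 70 h
Power = 63 kWh ÷ 70 h = 0.9 kW = 900 W

900 W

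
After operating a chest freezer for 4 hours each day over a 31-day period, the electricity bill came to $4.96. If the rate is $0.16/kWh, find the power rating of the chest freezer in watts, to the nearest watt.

Energy = $4.96 ÷ $0.16/kWh = 31 kWh
Runtime = 4 h/day × 31 days = 124 h
Power = 31 kWh ÷ 124 h = 0.25 kW = 250 W

250 W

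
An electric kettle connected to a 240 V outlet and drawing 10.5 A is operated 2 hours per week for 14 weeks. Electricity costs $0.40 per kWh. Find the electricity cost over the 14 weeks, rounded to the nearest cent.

Power = 10.5 A × 240 V = 2520 W = 2.52 kW
Runtime = 2 h/week × 14 weeks = 28 h
Energy = 2.52 kW × 28 h = 70.56 kWh
Cost = 70.56 kWh × $0.40/kWh = $28.22

$28.22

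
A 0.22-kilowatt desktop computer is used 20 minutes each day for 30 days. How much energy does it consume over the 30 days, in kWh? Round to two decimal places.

2.20 kWh

Runtime = 20 min × 30 = 600 min = 10 h
Energy = 0.22 kW × 10 h = 2.2 kWh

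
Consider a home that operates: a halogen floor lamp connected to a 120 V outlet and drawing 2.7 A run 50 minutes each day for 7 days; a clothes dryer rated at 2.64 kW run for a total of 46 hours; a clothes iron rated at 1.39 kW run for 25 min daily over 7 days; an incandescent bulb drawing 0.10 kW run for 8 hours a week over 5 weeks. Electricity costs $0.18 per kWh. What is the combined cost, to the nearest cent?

halogen floor lamp: Power = 2.7 A × 120 V = 324 W = 0.324 kW
halogen floor lamp: Runtime = 50 min × 7 = 350 min = 5.833333… h
halogen floor lamp: 0.324 kW × 5.833333… h = 1.89 kWh
clothes dryer: 2.64 kW × 46 h = 121.44 kWh
clothes iron: Runtime = 25 min × 7 = 175 min = 2.916666… h
clothes iron: 1.39 kW × 2.916666… h = 4.054166… kWh
incandescent bulb: Runtime = 8 h/week × 5 weeks = 40 h
incandescent bulb: 0.1 kW × 40 h = 4 kWh
Total energy = 131.384166… kWh
Cost = 131.384166… × $0.18 = $23.65

$23.65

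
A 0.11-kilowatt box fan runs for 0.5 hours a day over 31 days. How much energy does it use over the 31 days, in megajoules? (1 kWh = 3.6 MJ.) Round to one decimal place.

Runtime = 0.5 h/day × 31 days = 15.5 h
Energy = 0.11 kW × 15.5 h = 1.705 kWh
= 1.705 × 3.6 MJ = 6.1 MJ

6.1 MJ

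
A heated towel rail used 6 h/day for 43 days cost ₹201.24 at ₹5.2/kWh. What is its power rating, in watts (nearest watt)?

Energy = ₹201.24 ÷ ₹5.2/kWh = 38.7 kWh
Runtime = 6 h/day × 43 days = 258 h
Power = 38.7 kWh ÷ 258 h = 0.15 kW = 150 W

150 W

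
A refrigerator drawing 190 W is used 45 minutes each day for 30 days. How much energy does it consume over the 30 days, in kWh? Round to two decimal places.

4.28 kWh

Runtime = 45 min × 30 = 1350 min = 22.5 h
Energy = 0.19 kW × 22.5 h = 4.275 kWh ≈ 4.28 kWh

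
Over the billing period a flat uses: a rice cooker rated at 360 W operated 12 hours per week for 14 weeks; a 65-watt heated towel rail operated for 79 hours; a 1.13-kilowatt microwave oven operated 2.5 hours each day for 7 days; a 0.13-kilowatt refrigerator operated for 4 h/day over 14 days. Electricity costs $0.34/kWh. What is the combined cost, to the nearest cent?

$31.51

rice cooker: Runtime = 12 h/week × 14 weeks = 168 h
rice cooker: 0.36 kW × 168 h = 60.48 kWh
heated towel rail: 0.065 kW × 79 h = 5.135 kWh
microwave oven: Runtime = 2.5 h/day × 7 days = 17.5 h
microwave oven: 1.13 kW × 17.5 h = 19.775 kWh
refrigerator: Runtime = 4 h/day × 14 days = 56 h
refrigerator: 0.13 kW × 56 h = 7.28 kWh
Total energy = 92.67 kWh
Cost = 92.67 × $0.34 = $31.51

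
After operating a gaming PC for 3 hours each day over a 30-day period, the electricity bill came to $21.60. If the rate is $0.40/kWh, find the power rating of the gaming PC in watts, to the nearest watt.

Energy = $21.60 ÷ $0.40/kWh = 54 kWh
Runtime = 3 h/day × 30 days = 90 h
Power = 54 kWh ÷ 90 h = 0.6 kW = 600 W

600 W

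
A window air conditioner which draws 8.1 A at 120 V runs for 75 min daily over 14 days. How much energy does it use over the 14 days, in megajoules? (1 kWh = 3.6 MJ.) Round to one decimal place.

61.2 MJ

Power = 8.1 A × 120 V = 972 W = 0.972 kW
Runtime = 75 min × 14 = 1050 min = 17.5 h
Energy = 0.972 kW × 17.5 h = 17.01 kWh
= 17.01 × 3.6 MJ = 61.2 MJ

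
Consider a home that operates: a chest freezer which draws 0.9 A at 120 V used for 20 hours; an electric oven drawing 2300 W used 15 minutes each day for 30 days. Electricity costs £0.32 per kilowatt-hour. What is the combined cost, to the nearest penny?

chest freezer: Power = 0.9 A × 120 V = 108 W = 0.108 kW
chest freezer: 0.108 kW × 20 h = 2.16 kWh
electric oven: Runtime = 15 min × 30 = 450 min = 7.5 h
electric oven: 2.3 kW × 7.5 h = 17.25 kWh
Total energy = 19.41 kWh
Cost = 19.41 × £0.32 = £6.21

£6.21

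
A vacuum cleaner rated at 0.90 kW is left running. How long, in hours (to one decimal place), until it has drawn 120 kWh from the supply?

133.3 h

Hours = 120 kWh ÷ 0.9 kW = 133.3 h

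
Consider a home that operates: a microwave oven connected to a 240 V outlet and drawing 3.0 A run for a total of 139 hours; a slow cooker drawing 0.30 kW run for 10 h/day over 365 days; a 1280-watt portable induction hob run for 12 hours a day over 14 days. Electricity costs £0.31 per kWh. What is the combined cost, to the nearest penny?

£437.14

microwave oven: Power = 3.0 A × 240 V = 720 W = 0.72 kW
microwave oven: 0.72 kW × 139 h = 100.08 kWh
slow cooker: Runtime = 10 h/day × 365 days = 3650 h
slow cooker: 0.3 kW × 3650 h = 1095 kWh
portable induction hob: Runtime = 12 h/day × 14 days = 168 h
portable induction hob: 1.28 kW × 168 h = 215.04 kWh
Total energy = 1410.12 kWh
Cost = 1410.12 × £0.31 = £437.14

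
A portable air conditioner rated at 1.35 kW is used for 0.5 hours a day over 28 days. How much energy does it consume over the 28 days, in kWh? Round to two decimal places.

Runtime = 0.5 h/day × 28 days = 14 h
Energy = 1.35 kW × 14 h = 18.9 kWh

18.90 kWh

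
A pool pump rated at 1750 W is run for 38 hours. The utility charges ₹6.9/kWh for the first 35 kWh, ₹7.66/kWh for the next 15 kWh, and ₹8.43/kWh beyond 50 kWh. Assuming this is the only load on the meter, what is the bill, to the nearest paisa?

₹495.50

Energy = 1.75 kW × 38 h = 66.5 kWh
Tier 1 (0–35 kWh): 35 × ₹6.9 = ₹241.5
Tier 2 (35–50 kWh): 15 × ₹7.66 = ₹114.9
Above 50 kWh: 16.5 × ₹8.43 = ₹139.095
Bill = ₹495.50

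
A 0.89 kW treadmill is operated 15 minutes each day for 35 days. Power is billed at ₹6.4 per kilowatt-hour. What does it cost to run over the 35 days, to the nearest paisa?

Runtime = 15 min × 35 = 525 min = 8.75 h
Energy = 0.89 kW × 8.75 h = 7.7875 kWh
Cost = 7.7875 kWh × ₹6.4/kWh = ₹49.84

₹49.84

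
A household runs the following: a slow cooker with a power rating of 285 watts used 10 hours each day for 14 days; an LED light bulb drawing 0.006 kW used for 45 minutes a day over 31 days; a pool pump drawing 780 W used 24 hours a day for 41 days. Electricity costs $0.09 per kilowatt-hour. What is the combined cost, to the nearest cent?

$72.68

slow cooker: Runtime = 10 h/day × 14 days = 140 h
slow cooker: 0.285 kW × 140 h = 39.9 kWh
LED light bulb: Runtime = 45 min × 31 = 1395 min = 23.25 h
LED light bulb: 0.006 kW × 23.25 h = 0.1395 kWh
pool pump: Runtime = 24 h × 41 = 984 h
pool pump: 0.78 kW × 984 h = 767.52 kWh
Total energy = 807.5595 kWh
Cost = 807.5595 × $0.09 = $72.68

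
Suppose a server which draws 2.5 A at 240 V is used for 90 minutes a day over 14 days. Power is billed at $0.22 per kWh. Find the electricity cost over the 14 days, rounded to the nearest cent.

Power = 2.5 A × 240 V = 600 W = 0.6 kW
Runtime = 90 min × 14 = 1260 min = 21 h
Energy = 0.6 kW × 21 h = 12.6 kWh
Cost = 12.6 kWh × $0.22/kWh = $2.77

$2.77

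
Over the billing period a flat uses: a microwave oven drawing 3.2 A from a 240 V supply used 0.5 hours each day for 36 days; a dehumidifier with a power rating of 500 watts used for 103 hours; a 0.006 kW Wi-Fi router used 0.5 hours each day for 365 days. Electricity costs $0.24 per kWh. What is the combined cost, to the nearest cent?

microwave oven: Power = 3.2 A × 240 V = 768 W = 0.768 kW
microwave oven: Runtime = 0.5 h/day × 36 days = 18 h
microwave oven: 0.768 kW × 18 h = 13.824 kWh
dehumidifier: 0.5 kW × 103 h = 51.5 kWh
Wi-Fi router: Runtime = 0.5 h/day × 365 days = 182.5 h
Wi-Fi router: 0.006 kW × 182.5 h = 1.095 kWh
Total energy = 66.419 kWh
Cost = 66.419 × $0.24 = $15.94

$15.94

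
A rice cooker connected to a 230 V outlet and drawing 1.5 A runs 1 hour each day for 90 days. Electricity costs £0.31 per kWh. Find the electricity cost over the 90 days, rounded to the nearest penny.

Power = 1.5 A × 230 V = 345 W = 0.345 kW
Runtime = 1 h/day × 90 days = 90 h
Energy = 0.345 kW × 90 h = 31.05 kWh
Cost = 31.05 kWh × £0.31/kWh = £9.63

£9.63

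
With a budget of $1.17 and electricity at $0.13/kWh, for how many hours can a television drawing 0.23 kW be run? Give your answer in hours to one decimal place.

Energy available = $1.17 ÷ $0.13/kWh = 9 kWh
Hours = 9 kWh ÷ 0.23 kW = 39.1 h

39.1 h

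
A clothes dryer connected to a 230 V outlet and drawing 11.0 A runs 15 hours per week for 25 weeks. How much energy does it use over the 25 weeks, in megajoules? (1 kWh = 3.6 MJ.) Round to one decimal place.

Power = 11.0 A × 230 V = 2530 W = 2.53 kW
Runtime = 15 h/week × 25 weeks = 375 h
Energy = 2.53 kW × 375 h = 948.75 kWh
= 948.75 × 3.6 MJ = 3415.5 MJ

3415.5 MJ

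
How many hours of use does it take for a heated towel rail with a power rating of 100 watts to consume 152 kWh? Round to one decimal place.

1520.0 h

Hours = 152 kWh ÷ 0.1 kW = 1520.0 h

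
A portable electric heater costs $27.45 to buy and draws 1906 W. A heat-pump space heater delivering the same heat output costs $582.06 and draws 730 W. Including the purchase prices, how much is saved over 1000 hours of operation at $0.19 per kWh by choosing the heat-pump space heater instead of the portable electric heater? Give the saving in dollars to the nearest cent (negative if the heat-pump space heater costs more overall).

portable electric heater: $27.45 + (1906/1000) kW × 1000 h × $0.19 = $27.45 + $362.14 = $389.59
heat-pump space heater: $582.06 + (730/1000) kW × 1000 h × $0.19 = $582.06 + $138.7 = $720.76
Saving = $389.59 − $720.76 = −$331.17

-$331.17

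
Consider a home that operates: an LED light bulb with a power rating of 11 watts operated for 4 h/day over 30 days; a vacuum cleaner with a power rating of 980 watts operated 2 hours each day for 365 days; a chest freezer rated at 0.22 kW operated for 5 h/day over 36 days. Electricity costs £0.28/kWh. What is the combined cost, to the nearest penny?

LED light bulb: Runtime = 4 h/day × 30 days = 120 h
LED light bulb: 0.011 kW × 120 h = 1.32 kWh
vacuum cleaner: Runtime = 2 h/day × 365 days = 730 h
vacuum cleaner: 0.98 kW × 730 h = 715.4 kWh
chest freezer: Runtime = 5 h/day × 36 days = 180 h
chest freezer: 0.22 kW × 180 h = 39.6 kWh
Total energy = 756.32 kWh
Cost = 756.32 × £0.28 = £211.77

£211.77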